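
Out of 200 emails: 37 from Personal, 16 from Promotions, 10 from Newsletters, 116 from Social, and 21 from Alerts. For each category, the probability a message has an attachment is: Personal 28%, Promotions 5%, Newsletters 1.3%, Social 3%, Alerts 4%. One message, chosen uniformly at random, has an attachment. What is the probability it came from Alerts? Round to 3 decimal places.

By Bayes' rule, posterior ∝ prior × likelihood:
  Personal: 0.185 × 0.28 = 0.0518
  Promotions: 0.08 × 0.05 = 0.004
  Newsletters: 0.05 × 0.013 = 0.00065
  Social: 0.58 × 0.03 = 0.0174
  Alerts: 0.105 × 0.04 = 0.0042
Total = 0.07805.
P(Alerts | evidence) = 0.0042 / 0.07805 ≈ 0.054.

0.054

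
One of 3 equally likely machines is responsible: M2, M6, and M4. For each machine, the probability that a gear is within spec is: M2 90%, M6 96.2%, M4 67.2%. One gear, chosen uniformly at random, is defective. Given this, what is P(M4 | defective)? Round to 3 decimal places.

Taking complements, P(defective | each) = M2 0.1, M6 0.038, M4 0.328.
With a uniform prior (1/3 each), posterior ∝ likelihood:
  M2: 0.1
  M6: 0.038
  M4: 0.328
Sum = 0.466.
P(M4 | evidence) = 0.328 / 0.466 ≈ 0.704.

0.704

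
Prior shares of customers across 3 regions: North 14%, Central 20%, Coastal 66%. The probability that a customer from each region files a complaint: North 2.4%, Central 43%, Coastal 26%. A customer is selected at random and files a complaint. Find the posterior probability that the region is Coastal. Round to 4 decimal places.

Unnormalized posteriors (prior × likelihood):
  North: 0.14 × 0.024 = 0.00336
  Central: 0.2 × 0.43 = 0.086
  Coastal: 0.66 × 0.26 = 0.1716
Normalizing constant = 0.26096.
P(Coastal | evidence) = 0.1716 / 0.26096 ≈ 0.6576.

0.6576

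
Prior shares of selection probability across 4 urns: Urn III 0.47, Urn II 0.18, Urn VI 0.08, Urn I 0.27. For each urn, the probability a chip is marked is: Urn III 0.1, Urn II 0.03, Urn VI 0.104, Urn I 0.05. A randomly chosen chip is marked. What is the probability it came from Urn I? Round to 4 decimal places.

Compute prior × likelihood for every hypothesis:
  Urn III: 0.47 × 0.1 = 0.047
  Urn II: 0.18 × 0.03 = 0.0054
  Urn VI: 0.08 × 0.104 = 0.00832
  Urn I: 0.27 × 0.05 = 0.0135
Sum = 0.07422.
P(Urn I | evidence) = 0.0135 / 0.07422 ≈ 0.1819.

0.1819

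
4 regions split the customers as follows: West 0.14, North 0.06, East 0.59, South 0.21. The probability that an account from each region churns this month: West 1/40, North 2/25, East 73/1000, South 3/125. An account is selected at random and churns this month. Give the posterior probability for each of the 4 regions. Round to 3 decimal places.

Unnormalized posteriors (prior × likelihood):
  West: 0.14 × 0.025 = 0.0035
  North: 0.06 × 0.08 = 0.0048
  East: 0.59 × 0.073 = 0.04307
  South: 0.21 × 0.024 = 0.00504
Total = 0.05641.
P(West | churn) = 0.0035/0.05641 ≈ 0.062
P(North | churn) = 0.0048/0.05641 ≈ 0.085
P(East | churn) = 0.04307/0.05641 ≈ 0.764
P(South | churn) = 0.00504/0.05641 ≈ 0.089

West 0.062, North 0.085, East 0.764, South 0.089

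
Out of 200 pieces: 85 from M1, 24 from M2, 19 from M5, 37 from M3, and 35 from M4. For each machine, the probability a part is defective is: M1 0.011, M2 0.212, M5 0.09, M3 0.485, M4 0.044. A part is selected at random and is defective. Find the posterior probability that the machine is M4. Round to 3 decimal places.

0.057

Compute prior × likelihood for every hypothesis:
  M1: 0.425 × 0.011 = 0.004675
  M2: 0.12 × 0.212 = 0.02544
  M5: 0.095 × 0.09 = 0.00855
  M3: 0.185 × 0.485 = 0.089725
  M4: 0.175 × 0.044 = 0.0077
Total = 0.13609.
P(M4 | evidence) = 0.0077 / 0.13609 ≈ 0.057.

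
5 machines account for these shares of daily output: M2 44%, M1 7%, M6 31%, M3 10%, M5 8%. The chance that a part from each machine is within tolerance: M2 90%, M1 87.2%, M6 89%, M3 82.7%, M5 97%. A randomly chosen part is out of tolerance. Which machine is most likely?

M2

Taking complements, P(oversize | each) = M2 0.1, M1 0.128, M6 0.11, M3 0.173, M5 0.03.
By Bayes' rule, posterior ∝ prior × likelihood:
  M2: 0.44 × 0.1 = 0.044
  M1: 0.07 × 0.128 = 0.00896
  M6: 0.31 × 0.11 = 0.0341
  M3: 0.1 × 0.173 = 0.0173
  M5: 0.08 × 0.03 = 0.0024
Total = 0.10676.
Largest term belongs to M2, so M2 is most probable.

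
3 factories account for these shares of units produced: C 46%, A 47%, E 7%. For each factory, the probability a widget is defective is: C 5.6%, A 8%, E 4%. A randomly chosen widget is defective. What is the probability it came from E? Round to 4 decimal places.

0.0423

Unnormalized posteriors (prior × likelihood):
  C: 0.46 × 0.056 = 0.02576
  A: 0.47 × 0.08 = 0.0376
  E: 0.07 × 0.04 = 0.0028
Sum = 0.06616.
P(E | evidence) = 0.0028 / 0.06616 ≈ 0.0423.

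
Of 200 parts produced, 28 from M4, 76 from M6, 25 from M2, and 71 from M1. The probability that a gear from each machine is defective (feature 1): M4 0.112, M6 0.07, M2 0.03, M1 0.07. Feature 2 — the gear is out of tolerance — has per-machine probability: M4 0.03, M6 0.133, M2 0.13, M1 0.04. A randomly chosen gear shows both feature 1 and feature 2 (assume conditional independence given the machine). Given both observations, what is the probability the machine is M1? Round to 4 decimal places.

0.1811

By Bayes' rule, posterior ∝ prior × likelihood:
  M4: 0.14 × 0.112 × 0.03 = 0.0004704
  M6: 0.38 × 0.07 × 0.133 = 0.0035378
  M2: 0.125 × 0.03 × 0.13 = 0.0004875
  M1: 0.355 × 0.07 × 0.04 = 0.000994
Total = 0.0054897.
P(M1 | evidence) = 0.000994 / 0.0054897 ≈ 0.1811.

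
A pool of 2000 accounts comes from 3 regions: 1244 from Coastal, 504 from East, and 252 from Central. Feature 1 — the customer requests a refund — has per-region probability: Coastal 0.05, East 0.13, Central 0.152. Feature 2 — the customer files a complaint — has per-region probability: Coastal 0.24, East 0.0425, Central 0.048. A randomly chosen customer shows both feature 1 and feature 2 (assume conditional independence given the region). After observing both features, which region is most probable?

Coastal

Prior × likelihood for each hypothesis:
  Coastal: 0.622 × 0.05 × 0.24 = 0.007464
  East: 0.252 × 0.13 × 0.0425 = 0.0013923
  Central: 0.126 × 0.152 × 0.048 = 0.000919296
Total = 0.009775596.
Largest term belongs to Coastal, so Coastal is most probable.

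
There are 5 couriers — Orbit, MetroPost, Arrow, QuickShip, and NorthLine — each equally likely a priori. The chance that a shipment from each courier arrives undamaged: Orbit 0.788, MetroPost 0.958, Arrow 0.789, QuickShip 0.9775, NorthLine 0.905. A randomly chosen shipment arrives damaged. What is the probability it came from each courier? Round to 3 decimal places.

Orbit 0.364, MetroPost 0.072, Arrow 0.362, QuickShip 0.039, NorthLine 0.163

Taking complements, P(damaged | each) = Orbit 0.212, MetroPost 0.042, Arrow 0.211, QuickShip 0.0225, NorthLine 0.095.
With a uniform prior (1/5 each), posterior ∝ likelihood:
  Orbit: 0.212
  MetroPost: 0.042
  Arrow: 0.211
  QuickShip: 0.0225
  NorthLine: 0.095
Total = 0.5825.
P(Orbit | damaged) = 0.212/0.5825 ≈ 0.364
P(MetroPost | damaged) = 0.042/0.5825 ≈ 0.072
P(Arrow | damaged) = 0.211/0.5825 ≈ 0.362
P(QuickShip | damaged) = 0.0225/0.5825 ≈ 0.039
P(NorthLine | damaged) = 0.095/0.5825 ≈ 0.163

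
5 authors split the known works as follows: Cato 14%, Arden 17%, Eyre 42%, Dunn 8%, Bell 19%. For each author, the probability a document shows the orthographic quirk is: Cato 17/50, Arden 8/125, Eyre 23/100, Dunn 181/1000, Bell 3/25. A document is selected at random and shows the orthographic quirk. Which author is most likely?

Eyre

Unnormalized posteriors (prior × likelihood):
  Cato: 0.14 × 0.34 = 0.0476
  Arden: 0.17 × 0.064 = 0.01088
  Eyre: 0.42 × 0.23 = 0.0966
  Dunn: 0.08 × 0.181 = 0.01448
  Bell: 0.19 × 0.12 = 0.0228
Normalizing constant = 0.19236.
Largest term belongs to Eyre, so Eyre is most probable.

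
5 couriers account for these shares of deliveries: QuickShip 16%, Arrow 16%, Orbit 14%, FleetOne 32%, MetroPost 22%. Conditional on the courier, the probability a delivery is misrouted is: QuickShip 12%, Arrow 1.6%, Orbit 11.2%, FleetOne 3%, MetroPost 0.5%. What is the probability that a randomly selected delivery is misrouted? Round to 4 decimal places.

Prior × likelihood for each hypothesis:
  QuickShip: 0.16 × 0.12 = 0.0192
  Arrow: 0.16 × 0.016 = 0.00256
  Orbit: 0.14 × 0.112 = 0.01568
  FleetOne: 0.32 × 0.03 = 0.0096
  MetroPost: 0.22 × 0.005 = 0.0011
P(misrouted) = 0.0192 + 0.00256 + 0.01568 + 0.0096 + 0.0011 = 0.04814 → 0.0481.

0.0481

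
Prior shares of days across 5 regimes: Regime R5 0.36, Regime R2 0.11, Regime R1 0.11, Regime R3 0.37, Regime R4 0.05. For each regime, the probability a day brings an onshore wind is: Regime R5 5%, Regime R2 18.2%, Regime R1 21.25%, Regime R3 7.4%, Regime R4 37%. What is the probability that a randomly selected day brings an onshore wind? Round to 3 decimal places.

0.107

Prior × likelihood for each hypothesis:
  Regime R5: 0.36 × 0.05 = 0.018
  Regime R2: 0.11 × 0.182 = 0.02002
  Regime R1: 0.11 × 0.2125 = 0.023375
  Regime R3: 0.37 × 0.074 = 0.02738
  Regime R4: 0.05 × 0.37 = 0.0185
P(onshore) = 0.018 + 0.02002 + 0.023375 + 0.02738 + 0.0185 = 0.107275 → 0.107.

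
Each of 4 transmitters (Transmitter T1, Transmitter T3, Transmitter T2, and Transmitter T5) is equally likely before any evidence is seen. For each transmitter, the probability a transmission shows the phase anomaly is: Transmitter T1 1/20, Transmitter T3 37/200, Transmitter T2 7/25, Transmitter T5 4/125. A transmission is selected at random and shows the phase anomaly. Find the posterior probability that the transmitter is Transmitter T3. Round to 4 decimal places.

0.3382

Since the prior is uniform, the posterior is proportional to the likelihood:
  Transmitter T1: 0.05
  Transmitter T3: 0.185
  Transmitter T2: 0.28
  Transmitter T5: 0.032
Sum = 0.547.
P(Transmitter T3 | evidence) = 0.185 / 0.547 ≈ 0.3382.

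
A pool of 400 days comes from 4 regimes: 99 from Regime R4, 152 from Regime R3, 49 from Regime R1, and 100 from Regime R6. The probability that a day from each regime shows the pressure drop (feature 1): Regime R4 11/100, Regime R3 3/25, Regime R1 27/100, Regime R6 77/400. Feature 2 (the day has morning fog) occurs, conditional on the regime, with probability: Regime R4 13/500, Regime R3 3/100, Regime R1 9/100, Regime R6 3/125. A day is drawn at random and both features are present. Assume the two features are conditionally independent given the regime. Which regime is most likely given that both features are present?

By Bayes' rule, posterior ∝ prior × likelihood:
  Regime R4: 0.2475 × 0.11 × 0.026 = 0.00070785
  Regime R3: 0.38 × 0.12 × 0.03 = 0.001368
  Regime R1: 0.1225 × 0.27 × 0.09 = 0.00297675
  Regime R6: 0.25 × 0.1925 × 0.024 = 0.001155
Sum = 0.0062076.
Largest term belongs to Regime R1, so Regime R1 is most probable.

Regime R1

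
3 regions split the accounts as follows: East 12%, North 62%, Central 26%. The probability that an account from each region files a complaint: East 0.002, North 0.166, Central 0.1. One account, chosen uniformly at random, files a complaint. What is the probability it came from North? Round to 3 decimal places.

0.797

By Bayes' rule, posterior ∝ prior × likelihood:
  East: 0.12 × 0.002 = 0.00024
  North: 0.62 × 0.166 = 0.10292
  Central: 0.26 × 0.1 = 0.026
Normalizing constant = 0.12916.
P(North | evidence) = 0.10292 / 0.12916 ≈ 0.797.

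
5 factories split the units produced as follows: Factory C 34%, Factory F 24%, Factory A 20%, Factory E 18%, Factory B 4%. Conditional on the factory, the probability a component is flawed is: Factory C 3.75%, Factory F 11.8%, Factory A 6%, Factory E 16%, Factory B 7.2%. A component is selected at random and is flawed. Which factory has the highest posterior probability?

Compute prior × likelihood for every hypothesis:
  Factory C: 0.34 × 0.0375 = 0.01275
  Factory F: 0.24 × 0.118 = 0.02832
  Factory A: 0.2 × 0.06 = 0.012
  Factory E: 0.18 × 0.16 = 0.0288
  Factory B: 0.04 × 0.072 = 0.00288
Sum = 0.08475.
Largest term belongs to Factory E, so Factory E is most probable.

Factory E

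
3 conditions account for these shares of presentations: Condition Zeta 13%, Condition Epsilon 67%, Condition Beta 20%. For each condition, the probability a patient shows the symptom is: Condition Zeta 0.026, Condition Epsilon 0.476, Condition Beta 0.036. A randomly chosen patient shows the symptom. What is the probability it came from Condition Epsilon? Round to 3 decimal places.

0.968

Unnormalized posteriors (prior × likelihood):
  Condition Zeta: 0.13 × 0.026 = 0.00338
  Condition Epsilon: 0.67 × 0.476 = 0.31892
  Condition Beta: 0.2 × 0.036 = 0.0072
Total = 0.3295.
P(Condition Epsilon | evidence) = 0.31892 / 0.3295 ≈ 0.968.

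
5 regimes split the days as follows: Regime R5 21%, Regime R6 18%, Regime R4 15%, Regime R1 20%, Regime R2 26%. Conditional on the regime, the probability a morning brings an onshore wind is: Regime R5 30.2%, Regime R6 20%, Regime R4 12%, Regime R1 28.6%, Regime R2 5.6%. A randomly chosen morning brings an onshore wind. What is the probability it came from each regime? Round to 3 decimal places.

Regime R5 0.335, Regime R6 0.190, Regime R4 0.095, Regime R1 0.302, Regime R2 0.077

Compute prior × likelihood for every hypothesis:
  Regime R5: 0.21 × 0.302 = 0.06342
  Regime R6: 0.18 × 0.2 = 0.036
  Regime R4: 0.15 × 0.12 = 0.018
  Regime R1: 0.2 × 0.286 = 0.0572
  Regime R2: 0.26 × 0.056 = 0.01456
Sum = 0.18918.
P(Regime R5 | onshore) = 0.06342/0.18918 ≈ 0.335
P(Regime R6 | onshore) = 0.036/0.18918 ≈ 0.190
P(Regime R4 | onshore) = 0.018/0.18918 ≈ 0.095
P(Regime R1 | onshore) = 0.0572/0.18918 ≈ 0.302
P(Regime R2 | onshore) = 0.01456/0.18918 ≈ 0.077
(Check: 0.335+0.190+0.095+0.302+0.077 = 0.999.)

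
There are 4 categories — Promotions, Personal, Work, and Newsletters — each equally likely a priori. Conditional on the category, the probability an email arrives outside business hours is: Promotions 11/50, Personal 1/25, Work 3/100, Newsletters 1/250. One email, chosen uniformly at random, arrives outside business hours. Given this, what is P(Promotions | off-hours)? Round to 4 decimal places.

0.7483

Since the prior is uniform, the posterior is proportional to the likelihood:
  Promotions: 0.22
  Personal: 0.04
  Work: 0.03
  Newsletters: 0.004
Sum = 0.294.
P(Promotions | evidence) = 0.22 / 0.294 ≈ 0.7483.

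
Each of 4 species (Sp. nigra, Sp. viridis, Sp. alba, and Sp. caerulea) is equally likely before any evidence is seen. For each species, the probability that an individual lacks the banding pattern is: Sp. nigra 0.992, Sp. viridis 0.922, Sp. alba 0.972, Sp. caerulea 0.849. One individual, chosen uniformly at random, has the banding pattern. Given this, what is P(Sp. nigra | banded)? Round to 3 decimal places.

0.030

Taking complements, P(banded | each) = Sp. nigra 0.008, Sp. viridis 0.078, Sp. alba 0.028, Sp. caerulea 0.151.
With a uniform prior (1/4 each), posterior ∝ likelihood:
  Sp. nigra: 0.008
  Sp. viridis: 0.078
  Sp. alba: 0.028
  Sp. caerulea: 0.151
Sum = 0.265.
P(Sp. nigra | evidence) = 0.008 / 0.265 ≈ 0.030.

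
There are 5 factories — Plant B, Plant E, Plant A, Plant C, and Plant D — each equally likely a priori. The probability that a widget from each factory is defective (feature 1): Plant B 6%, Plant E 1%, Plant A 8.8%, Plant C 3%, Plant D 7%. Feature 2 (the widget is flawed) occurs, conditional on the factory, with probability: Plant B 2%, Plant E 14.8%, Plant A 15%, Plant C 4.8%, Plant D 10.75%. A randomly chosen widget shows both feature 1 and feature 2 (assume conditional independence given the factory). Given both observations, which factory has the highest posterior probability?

Plant A

With a uniform prior (1/5 each), posterior ∝ likelihood:
  Plant B: 0.06 × 0.02 = 0.0012
  Plant E: 0.01 × 0.148 = 0.00148
  Plant A: 0.088 × 0.15 = 0.0132
  Plant C: 0.03 × 0.048 = 0.00144
  Plant D: 0.07 × 0.1075 = 0.007525
Sum = 0.024845.
Largest term belongs to Plant A, so Plant A is most probable.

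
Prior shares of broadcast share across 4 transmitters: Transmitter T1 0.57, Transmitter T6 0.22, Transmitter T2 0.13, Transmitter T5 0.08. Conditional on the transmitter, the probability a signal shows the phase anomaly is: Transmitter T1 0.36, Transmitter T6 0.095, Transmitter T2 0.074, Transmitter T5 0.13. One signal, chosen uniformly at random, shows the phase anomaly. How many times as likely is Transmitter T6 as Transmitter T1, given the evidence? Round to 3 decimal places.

0.102

Compute prior × likelihood for every hypothesis:
  Transmitter T1: 0.57 × 0.36 = 0.2052
  Transmitter T6: 0.22 × 0.095 = 0.0209
  Transmitter T2: 0.13 × 0.074 = 0.00962
  Transmitter T5: 0.08 × 0.13 = 0.0104
Total = 0.24612.
The ratio is 0.0209 / 0.2052 (the normalizer cancels) = 0.102.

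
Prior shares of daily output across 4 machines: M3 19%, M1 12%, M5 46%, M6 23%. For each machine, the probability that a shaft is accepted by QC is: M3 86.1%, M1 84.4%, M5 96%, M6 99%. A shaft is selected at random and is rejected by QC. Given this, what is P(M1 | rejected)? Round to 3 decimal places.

0.284

Taking complements, P(rejected | each) = M3 0.139, M1 0.156, M5 0.04, M6 0.01.
Prior × likelihood for each hypothesis:
  M3: 0.19 × 0.139 = 0.02641
  M1: 0.12 × 0.156 = 0.01872
  M5: 0.46 × 0.04 = 0.0184
  M6: 0.23 × 0.01 = 0.0023
Sum = 0.06583.
P(M1 | evidence) = 0.01872 / 0.06583 ≈ 0.284.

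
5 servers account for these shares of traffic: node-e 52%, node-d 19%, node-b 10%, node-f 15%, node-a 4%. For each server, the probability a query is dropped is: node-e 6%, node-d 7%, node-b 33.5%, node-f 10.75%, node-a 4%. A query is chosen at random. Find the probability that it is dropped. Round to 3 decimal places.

0.096

Prior × likelihood for each hypothesis:
  node-e: 0.52 × 0.06 = 0.0312
  node-d: 0.19 × 0.07 = 0.0133
  node-b: 0.1 × 0.335 = 0.0335
  node-f: 0.15 × 0.1075 = 0.016125
  node-a: 0.04 × 0.04 = 0.0016
P(dropped) = 0.0312 + 0.0133 + 0.0335 + 0.016125 + 0.0016 = 0.095725 → 0.096.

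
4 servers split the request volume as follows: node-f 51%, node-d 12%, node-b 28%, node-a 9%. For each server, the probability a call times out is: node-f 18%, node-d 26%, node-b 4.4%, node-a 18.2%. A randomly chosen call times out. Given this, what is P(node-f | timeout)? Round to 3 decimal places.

Compute prior × likelihood for every hypothesis:
  node-f: 0.51 × 0.18 = 0.0918
  node-d: 0.12 × 0.26 = 0.0312
  node-b: 0.28 × 0.044 = 0.01232
  node-a: 0.09 × 0.182 = 0.01638
Sum = 0.1517.
P(node-f | evidence) = 0.0918 / 0.1517 ≈ 0.605.

0.605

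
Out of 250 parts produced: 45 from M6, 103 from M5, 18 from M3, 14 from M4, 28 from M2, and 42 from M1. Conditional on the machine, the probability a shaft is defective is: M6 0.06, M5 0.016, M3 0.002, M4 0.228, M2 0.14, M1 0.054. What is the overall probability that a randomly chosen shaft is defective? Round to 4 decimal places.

0.0551

Unnormalized posteriors (prior × likelihood):
  M6: 0.18 × 0.06 = 0.0108
  M5: 0.412 × 0.016 = 0.006592
  M3: 0.072 × 0.002 = 0.000144
  M4: 0.056 × 0.228 = 0.012768
  M2: 0.112 × 0.14 = 0.01568
  M1: 0.168 × 0.054 = 0.009072
P(defective) = 0.0108 + 0.006592 + 0.000144 + 0.012768 + 0.01568 + 0.009072 = 0.055056 → 0.0551.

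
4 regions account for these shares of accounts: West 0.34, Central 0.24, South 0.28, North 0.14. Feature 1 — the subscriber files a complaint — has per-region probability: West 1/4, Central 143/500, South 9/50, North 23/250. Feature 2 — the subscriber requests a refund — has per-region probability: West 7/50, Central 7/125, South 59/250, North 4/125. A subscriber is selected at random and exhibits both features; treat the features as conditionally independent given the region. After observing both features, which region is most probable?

Prior × likelihood for each hypothesis:
  West: 0.34 × 0.25 × 0.14 = 0.0119
  Central: 0.24 × 0.286 × 0.056 = 0.00384384
  South: 0.28 × 0.18 × 0.236 = 0.0118944
  North: 0.14 × 0.092 × 0.032 = 0.00041216
Sum = 0.0280504.
Largest term belongs to West, so West is most probable.

West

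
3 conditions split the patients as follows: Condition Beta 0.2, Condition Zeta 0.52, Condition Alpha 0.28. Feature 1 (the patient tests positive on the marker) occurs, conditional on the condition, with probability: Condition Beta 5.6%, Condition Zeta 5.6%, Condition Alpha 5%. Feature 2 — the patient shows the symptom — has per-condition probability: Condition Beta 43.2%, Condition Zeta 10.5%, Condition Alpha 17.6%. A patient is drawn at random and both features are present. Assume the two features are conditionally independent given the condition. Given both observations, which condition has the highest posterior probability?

Condition Beta

Compute prior × likelihood for every hypothesis:
  Condition Beta: 0.2 × 0.056 × 0.432 = 0.0048384
  Condition Zeta: 0.52 × 0.056 × 0.105 = 0.0030576
  Condition Alpha: 0.28 × 0.05 × 0.176 = 0.002464
Normalizing constant = 0.01036.
Largest term belongs to Condition Beta, so Condition Beta is most probable.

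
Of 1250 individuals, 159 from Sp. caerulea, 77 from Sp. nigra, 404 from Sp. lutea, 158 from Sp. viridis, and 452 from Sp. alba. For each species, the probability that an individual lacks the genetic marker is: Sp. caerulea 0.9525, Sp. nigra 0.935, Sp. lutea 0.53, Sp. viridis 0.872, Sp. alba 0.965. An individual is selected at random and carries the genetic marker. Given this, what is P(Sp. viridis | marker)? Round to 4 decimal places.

Taking complements, P(marker | each) = Sp. caerulea 0.0475, Sp. nigra 0.065, Sp. lutea 0.47, Sp. viridis 0.128, Sp. alba 0.035.
Compute prior × likelihood for every hypothesis:
  Sp. caerulea: 0.1272 × 0.0475 = 0.006042
  Sp. nigra: 0.0616 × 0.065 = 0.004004
  Sp. lutea: 0.3232 × 0.47 = 0.151904
  Sp. viridis: 0.1264 × 0.128 = 0.0161792
  Sp. alba: 0.3616 × 0.035 = 0.012656
Sum = 0.1907852.
P(Sp. viridis | evidence) = 0.0161792 / 0.1907852 ≈ 0.0848.

0.0848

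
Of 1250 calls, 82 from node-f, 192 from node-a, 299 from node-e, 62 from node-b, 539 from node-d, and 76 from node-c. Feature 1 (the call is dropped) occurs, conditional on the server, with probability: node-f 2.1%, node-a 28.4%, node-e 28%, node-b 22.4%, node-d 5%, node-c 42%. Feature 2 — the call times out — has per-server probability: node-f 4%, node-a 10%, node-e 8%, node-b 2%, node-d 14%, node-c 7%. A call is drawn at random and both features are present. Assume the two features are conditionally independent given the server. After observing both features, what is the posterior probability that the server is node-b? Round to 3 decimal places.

0.015

Prior × likelihood for each hypothesis:
  node-f: 0.0656 × 0.021 × 0.04 = 0.000055104
  node-a: 0.1536 × 0.284 × 0.1 = 0.00436224
  node-e: 0.2392 × 0.28 × 0.08 = 0.00535808
  node-b: 0.0496 × 0.224 × 0.02 = 0.000222208
  node-d: 0.4312 × 0.05 × 0.14 = 0.0030184
  node-c: 0.0608 × 0.42 × 0.07 = 0.00178752
Total = 0.014803552.
P(node-b | evidence) = 0.000222208 / 0.014803552 ≈ 0.015.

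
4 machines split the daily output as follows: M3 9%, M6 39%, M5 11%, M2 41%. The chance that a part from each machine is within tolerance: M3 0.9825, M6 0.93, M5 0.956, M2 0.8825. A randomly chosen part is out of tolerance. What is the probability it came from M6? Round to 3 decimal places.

Taking complements, P(oversize | each) = M3 0.0175, M6 0.07, M5 0.044, M2 0.1175.
Compute prior × likelihood for every hypothesis:
  M3: 0.09 × 0.0175 = 0.001575
  M6: 0.39 × 0.07 = 0.0273
  M5: 0.11 × 0.044 = 0.00484
  M2: 0.41 × 0.1175 = 0.048175
Sum = 0.08189.
P(M6 | evidence) = 0.0273 / 0.08189 ≈ 0.333.

0.333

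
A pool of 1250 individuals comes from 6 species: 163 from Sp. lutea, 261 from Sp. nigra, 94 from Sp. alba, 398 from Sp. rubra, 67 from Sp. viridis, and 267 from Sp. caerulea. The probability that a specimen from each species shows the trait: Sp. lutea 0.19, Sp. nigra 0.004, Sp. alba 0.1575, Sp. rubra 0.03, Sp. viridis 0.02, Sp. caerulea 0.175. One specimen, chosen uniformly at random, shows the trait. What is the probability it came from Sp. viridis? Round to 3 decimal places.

Compute prior × likelihood for every hypothesis:
  Sp. lutea: 0.1304 × 0.19 = 0.024776
  Sp. nigra: 0.2088 × 0.004 = 0.0008352
  Sp. alba: 0.0752 × 0.1575 = 0.011844
  Sp. rubra: 0.3184 × 0.03 = 0.009552
  Sp. viridis: 0.0536 × 0.02 = 0.001072
  Sp. caerulea: 0.2136 × 0.175 = 0.03738
Sum = 0.0854592.
P(Sp. viridis | evidence) = 0.001072 / 0.0854592 ≈ 0.013.

0.013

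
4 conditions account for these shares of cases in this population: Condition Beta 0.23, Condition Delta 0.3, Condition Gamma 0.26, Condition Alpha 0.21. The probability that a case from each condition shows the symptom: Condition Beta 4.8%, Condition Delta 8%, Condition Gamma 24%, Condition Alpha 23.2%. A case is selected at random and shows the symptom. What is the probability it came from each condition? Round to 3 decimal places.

Prior × likelihood for each hypothesis:
  Condition Beta: 0.23 × 0.048 = 0.01104
  Condition Delta: 0.3 × 0.08 = 0.024
  Condition Gamma: 0.26 × 0.24 = 0.0624
  Condition Alpha: 0.21 × 0.232 = 0.04872
Sum = 0.14616.
P(Condition Beta | symptomatic) = 0.01104/0.14616 ≈ 0.076
P(Condition Delta | symptomatic) = 0.024/0.14616 ≈ 0.164
P(Condition Gamma | symptomatic) = 0.0624/0.14616 ≈ 0.427
P(Condition Alpha | symptomatic) = 0.04872/0.14616 ≈ 0.333

Condition Beta 0.076, Condition Delta 0.164, Condition Gamma 0.427, Condition Alpha 0.333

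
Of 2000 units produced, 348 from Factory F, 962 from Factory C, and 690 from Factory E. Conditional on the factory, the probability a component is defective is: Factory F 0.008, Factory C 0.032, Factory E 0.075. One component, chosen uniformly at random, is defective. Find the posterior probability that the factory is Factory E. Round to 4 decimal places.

0.6066

Prior × likelihood for each hypothesis:
  Factory F: 0.174 × 0.008 = 0.001392
  Factory C: 0.481 × 0.032 = 0.015392
  Factory E: 0.345 × 0.075 = 0.025875
Sum = 0.042659.
P(Factory E | evidence) = 0.025875 / 0.042659 ≈ 0.6066.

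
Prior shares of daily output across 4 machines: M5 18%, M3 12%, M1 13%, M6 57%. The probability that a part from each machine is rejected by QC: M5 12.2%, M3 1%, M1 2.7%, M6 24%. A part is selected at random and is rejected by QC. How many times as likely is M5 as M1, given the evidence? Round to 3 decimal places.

6.256

Prior × likelihood for each hypothesis:
  M5: 0.18 × 0.122 = 0.02196
  M3: 0.12 × 0.01 = 0.0012
  M1: 0.13 × 0.027 = 0.00351
  M6: 0.57 × 0.24 = 0.1368
Normalizing constant = 0.16347.
The ratio is 0.02196 / 0.00351 (the normalizer cancels) = 6.256.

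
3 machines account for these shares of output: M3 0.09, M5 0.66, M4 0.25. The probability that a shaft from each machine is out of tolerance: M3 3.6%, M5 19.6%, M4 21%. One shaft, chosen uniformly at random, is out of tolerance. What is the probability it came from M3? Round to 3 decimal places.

0.018

By Bayes' rule, posterior ∝ prior × likelihood:
  M3: 0.09 × 0.036 = 0.00324
  M5: 0.66 × 0.196 = 0.12936
  M4: 0.25 × 0.21 = 0.0525
Normalizing constant = 0.1851.
P(M3 | evidence) = 0.00324 / 0.1851 ≈ 0.018.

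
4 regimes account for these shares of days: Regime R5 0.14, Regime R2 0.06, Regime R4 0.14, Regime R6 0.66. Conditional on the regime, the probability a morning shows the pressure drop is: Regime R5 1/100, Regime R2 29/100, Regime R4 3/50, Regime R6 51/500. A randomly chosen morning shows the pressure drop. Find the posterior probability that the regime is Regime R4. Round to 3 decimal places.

0.089

By Bayes' rule, posterior ∝ prior × likelihood:
  Regime R5: 0.14 × 0.01 = 0.0014
  Regime R2: 0.06 × 0.29 = 0.0174
  Regime R4: 0.14 × 0.06 = 0.0084
  Regime R6: 0.66 × 0.102 = 0.06732
Normalizing constant = 0.09452.
P(Regime R4 | evidence) = 0.0084 / 0.09452 ≈ 0.089.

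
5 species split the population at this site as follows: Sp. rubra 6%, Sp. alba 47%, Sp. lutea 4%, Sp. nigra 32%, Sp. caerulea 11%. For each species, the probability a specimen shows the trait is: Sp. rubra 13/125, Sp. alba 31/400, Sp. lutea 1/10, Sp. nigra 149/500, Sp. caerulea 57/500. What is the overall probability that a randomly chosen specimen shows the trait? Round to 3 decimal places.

0.155

Compute prior × likelihood for every hypothesis:
  Sp. rubra: 0.06 × 0.104 = 0.00624
  Sp. alba: 0.47 × 0.0775 = 0.036425
  Sp. lutea: 0.04 × 0.1 = 0.004
  Sp. nigra: 0.32 × 0.298 = 0.09536
  Sp. caerulea: 0.11 × 0.114 = 0.01254
P(trait) = 0.00624 + 0.036425 + 0.004 + 0.09536 + 0.01254 = 0.154565 → 0.155.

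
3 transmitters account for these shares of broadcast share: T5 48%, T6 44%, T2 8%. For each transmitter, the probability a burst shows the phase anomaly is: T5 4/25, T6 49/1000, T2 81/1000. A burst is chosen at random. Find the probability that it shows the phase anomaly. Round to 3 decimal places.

0.105

By Bayes' rule, posterior ∝ prior × likelihood:
  T5: 0.48 × 0.16 = 0.0768
  T6: 0.44 × 0.049 = 0.02156
  T2: 0.08 × 0.081 = 0.00648
P(anomaly) = 0.0768 + 0.02156 + 0.00648 = 0.10484 → 0.105.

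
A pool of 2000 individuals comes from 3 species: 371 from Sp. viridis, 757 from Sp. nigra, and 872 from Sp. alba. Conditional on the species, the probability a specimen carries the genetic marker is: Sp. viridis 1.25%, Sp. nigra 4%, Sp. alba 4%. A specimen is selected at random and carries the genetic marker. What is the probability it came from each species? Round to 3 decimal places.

Sp. viridis 0.066, Sp. nigra 0.434, Sp. alba 0.500

By Bayes' rule, posterior ∝ prior × likelihood:
  Sp. viridis: 0.1855 × 0.0125 = 0.00231875
  Sp. nigra: 0.3785 × 0.04 = 0.01514
  Sp. alba: 0.436 × 0.04 = 0.01744
Sum = 0.03489875.
P(Sp. viridis | marker) = 0.00231875/0.03489875 ≈ 0.066
P(Sp. nigra | marker) = 0.01514/0.03489875 ≈ 0.434
P(Sp. alba | marker) = 0.01744/0.03489875 ≈ 0.500
(Check: 0.066+0.434+0.500 = 1.000.)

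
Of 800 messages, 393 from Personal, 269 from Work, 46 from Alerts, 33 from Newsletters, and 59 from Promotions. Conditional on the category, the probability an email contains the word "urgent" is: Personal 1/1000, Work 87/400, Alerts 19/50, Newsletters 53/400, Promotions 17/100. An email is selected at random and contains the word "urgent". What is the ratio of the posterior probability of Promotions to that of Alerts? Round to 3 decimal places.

By Bayes' rule, posterior ∝ prior × likelihood:
  Personal: 0.49125 × 0.001 = 0.00049125
  Work: 0.33625 × 0.2175 = 0.073134375
  Alerts: 0.0575 × 0.38 = 0.02185
  Newsletters: 0.04125 × 0.1325 = 0.005465625
  Promotions: 0.07375 × 0.17 = 0.0125375
Sum = 0.11347875.
The ratio is 0.0125375 / 0.02185 (the normalizer cancels) = 0.574.

0.574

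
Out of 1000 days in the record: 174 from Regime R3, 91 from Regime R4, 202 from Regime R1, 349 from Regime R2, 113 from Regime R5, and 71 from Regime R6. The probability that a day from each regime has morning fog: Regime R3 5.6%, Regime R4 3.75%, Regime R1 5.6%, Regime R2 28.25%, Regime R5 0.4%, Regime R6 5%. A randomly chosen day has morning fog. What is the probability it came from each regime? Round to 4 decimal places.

By Bayes' rule, posterior ∝ prior × likelihood:
  Regime R3: 0.174 × 0.056 = 0.009744
  Regime R4: 0.091 × 0.0375 = 0.0034125
  Regime R1: 0.202 × 0.056 = 0.011312
  Regime R2: 0.349 × 0.2825 = 0.0985925
  Regime R5: 0.113 × 0.004 = 0.000452
  Regime R6: 0.071 × 0.05 = 0.00355
Normalizing constant = 0.127063.
P(Regime R3 | fog) = 0.009744/0.127063 ≈ 0.0767
P(Regime R4 | fog) = 0.0034125/0.127063 ≈ 0.0269
P(Regime R1 | fog) = 0.011312/0.127063 ≈ 0.0890
P(Regime R2 | fog) = 0.0985925/0.127063 ≈ 0.7759
P(Regime R5 | fog) = 0.000452/0.127063 ≈ 0.0036
P(Regime R6 | fog) = 0.00355/0.127063 ≈ 0.0279

Regime R3 0.0767, Regime R4 0.0269, Regime R1 0.0890, Regime R2 0.7759, Regime R5 0.0036, Regime R6 0.0279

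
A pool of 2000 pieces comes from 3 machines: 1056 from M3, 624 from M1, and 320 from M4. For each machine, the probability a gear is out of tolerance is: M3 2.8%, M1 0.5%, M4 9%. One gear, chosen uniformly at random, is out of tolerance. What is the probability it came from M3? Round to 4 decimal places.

Unnormalized posteriors (prior × likelihood):
  M3: 0.528 × 0.028 = 0.014784
  M1: 0.312 × 0.005 = 0.00156
  M4: 0.16 × 0.09 = 0.0144
Normalizing constant = 0.030744.
P(M3 | evidence) = 0.014784 / 0.030744 ≈ 0.4809.

0.4809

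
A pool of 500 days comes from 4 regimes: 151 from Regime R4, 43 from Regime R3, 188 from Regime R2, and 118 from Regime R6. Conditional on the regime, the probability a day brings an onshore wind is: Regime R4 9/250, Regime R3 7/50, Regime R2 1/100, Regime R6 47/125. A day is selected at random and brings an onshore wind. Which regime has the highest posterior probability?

By Bayes' rule, posterior ∝ prior × likelihood:
  Regime R4: 0.302 × 0.036 = 0.010872
  Regime R3: 0.086 × 0.14 = 0.01204
  Regime R2: 0.376 × 0.01 = 0.00376
  Regime R6: 0.236 × 0.376 = 0.088736
Sum = 0.115408.
Largest term belongs to Regime R6, so Regime R6 is most probable.

Regime R6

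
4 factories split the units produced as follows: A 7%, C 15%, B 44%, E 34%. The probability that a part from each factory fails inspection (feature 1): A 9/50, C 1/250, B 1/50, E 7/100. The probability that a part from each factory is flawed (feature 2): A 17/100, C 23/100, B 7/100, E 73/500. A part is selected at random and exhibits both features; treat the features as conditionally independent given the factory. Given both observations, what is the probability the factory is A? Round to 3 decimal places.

Prior × likelihood for each hypothesis:
  A: 0.07 × 0.18 × 0.17 = 0.002142
  C: 0.15 × 0.004 × 0.23 = 0.000138
  B: 0.44 × 0.02 × 0.07 = 0.000616
  E: 0.34 × 0.07 × 0.146 = 0.0034748
Normalizing constant = 0.0063708.
P(A | evidence) = 0.002142 / 0.0063708 ≈ 0.336.

0.336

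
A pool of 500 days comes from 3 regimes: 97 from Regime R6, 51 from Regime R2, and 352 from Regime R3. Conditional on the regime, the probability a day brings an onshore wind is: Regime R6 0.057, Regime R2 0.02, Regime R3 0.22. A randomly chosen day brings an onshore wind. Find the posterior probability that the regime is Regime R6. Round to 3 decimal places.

Compute prior × likelihood for every hypothesis:
  Regime R6: 0.194 × 0.057 = 0.011058
  Regime R2: 0.102 × 0.02 = 0.00204
  Regime R3: 0.704 × 0.22 = 0.15488
Total = 0.167978.
P(Regime R6 | evidence) = 0.011058 / 0.167978 ≈ 0.066.

0.066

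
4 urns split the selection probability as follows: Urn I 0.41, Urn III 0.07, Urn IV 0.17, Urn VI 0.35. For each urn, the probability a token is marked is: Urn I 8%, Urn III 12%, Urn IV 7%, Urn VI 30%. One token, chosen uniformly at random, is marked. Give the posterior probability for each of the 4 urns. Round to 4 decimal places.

Prior × likelihood for each hypothesis:
  Urn I: 0.41 × 0.08 = 0.0328
  Urn III: 0.07 × 0.12 = 0.0084
  Urn IV: 0.17 × 0.07 = 0.0119
  Urn VI: 0.35 × 0.3 = 0.105
Total = 0.1581.
P(Urn I | marked) = 0.0328/0.1581 ≈ 0.2075
P(Urn III | marked) = 0.0084/0.1581 ≈ 0.0531
P(Urn IV | marked) = 0.0119/0.1581 ≈ 0.0753
P(Urn VI | marked) = 0.105/0.1581 ≈ 0.6641
(Check: 0.2075+0.0531+0.0753+0.6641 = 1.0000.)

Urn I 0.2075, Urn III 0.0531, Urn IV 0.0753, Urn VI 0.6641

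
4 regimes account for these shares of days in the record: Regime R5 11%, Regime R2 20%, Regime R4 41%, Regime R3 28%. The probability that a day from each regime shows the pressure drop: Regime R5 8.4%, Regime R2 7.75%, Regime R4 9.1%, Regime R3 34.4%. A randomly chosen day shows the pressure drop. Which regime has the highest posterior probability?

Prior × likelihood for each hypothesis:
  Regime R5: 0.11 × 0.084 = 0.00924
  Regime R2: 0.2 × 0.0775 = 0.0155
  Regime R4: 0.41 × 0.091 = 0.03731
  Regime R3: 0.28 × 0.344 = 0.09632
Total = 0.15837.
Largest term belongs to Regime R3, so Regime R3 is most probable.

Regime R3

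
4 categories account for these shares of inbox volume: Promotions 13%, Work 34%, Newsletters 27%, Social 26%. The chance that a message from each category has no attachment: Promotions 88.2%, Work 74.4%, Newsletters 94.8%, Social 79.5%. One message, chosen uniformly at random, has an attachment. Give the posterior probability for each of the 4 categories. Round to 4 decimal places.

Promotions 0.0904, Work 0.5128, Newsletters 0.0827, Social 0.3140

Taking complements, P(attachment | each) = Promotions 0.118, Work 0.256, Newsletters 0.052, Social 0.205.
Prior × likelihood for each hypothesis:
  Promotions: 0.13 × 0.118 = 0.01534
  Work: 0.34 × 0.256 = 0.08704
  Newsletters: 0.27 × 0.052 = 0.01404
  Social: 0.26 × 0.205 = 0.0533
Sum = 0.16972.
P(Promotions | attachment) = 0.01534/0.16972 ≈ 0.0904
P(Work | attachment) = 0.08704/0.16972 ≈ 0.5128
P(Newsletters | attachment) = 0.01404/0.16972 ≈ 0.0827
P(Social | attachment) = 0.0533/0.16972 ≈ 0.3140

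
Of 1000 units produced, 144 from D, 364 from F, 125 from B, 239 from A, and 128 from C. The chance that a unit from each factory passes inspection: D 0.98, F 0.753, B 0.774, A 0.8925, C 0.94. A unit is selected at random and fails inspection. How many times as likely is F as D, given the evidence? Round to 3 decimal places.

Taking complements, P(nonconforming | each) = D 0.02, F 0.247, B 0.226, A 0.1075, C 0.06.
Compute prior × likelihood for every hypothesis:
  D: 0.144 × 0.02 = 0.00288
  F: 0.364 × 0.247 = 0.089908
  B: 0.125 × 0.226 = 0.02825
  A: 0.239 × 0.1075 = 0.0256925
  C: 0.128 × 0.06 = 0.00768
Sum = 0.1544105.
The ratio is 0.089908 / 0.00288 (the normalizer cancels) = 31.218.

31.218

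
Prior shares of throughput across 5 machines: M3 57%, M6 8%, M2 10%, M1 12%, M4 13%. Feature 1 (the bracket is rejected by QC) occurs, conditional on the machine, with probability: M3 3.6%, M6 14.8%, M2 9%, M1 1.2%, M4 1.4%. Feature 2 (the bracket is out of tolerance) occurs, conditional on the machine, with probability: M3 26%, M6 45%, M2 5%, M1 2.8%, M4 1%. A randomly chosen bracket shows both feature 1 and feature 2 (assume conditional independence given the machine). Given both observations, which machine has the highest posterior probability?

M3

Unnormalized posteriors (prior × likelihood):
  M3: 0.57 × 0.036 × 0.26 = 0.0053352
  M6: 0.08 × 0.148 × 0.45 = 0.005328
  M2: 0.1 × 0.09 × 0.05 = 0.00045
  M1: 0.12 × 0.012 × 0.028 = 0.00004032
  M4: 0.13 × 0.014 × 0.01 = 0.0000182
Total = 0.01117172.
Largest term belongs to M3, so M3 is most probable.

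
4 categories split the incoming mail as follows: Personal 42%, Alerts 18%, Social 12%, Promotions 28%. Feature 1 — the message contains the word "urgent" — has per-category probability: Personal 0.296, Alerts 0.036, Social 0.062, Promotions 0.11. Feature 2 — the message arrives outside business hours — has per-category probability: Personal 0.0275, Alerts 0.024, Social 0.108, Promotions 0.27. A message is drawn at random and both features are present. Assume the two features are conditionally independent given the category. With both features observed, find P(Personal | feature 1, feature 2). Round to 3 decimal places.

By Bayes' rule, posterior ∝ prior × likelihood:
  Personal: 0.42 × 0.296 × 0.0275 = 0.0034188
  Alerts: 0.18 × 0.036 × 0.024 = 0.00015552
  Social: 0.12 × 0.062 × 0.108 = 0.00080352
  Promotions: 0.28 × 0.11 × 0.27 = 0.008316
Total = 0.01269384.
P(Personal | evidence) = 0.0034188 / 0.01269384 ≈ 0.269.

0.269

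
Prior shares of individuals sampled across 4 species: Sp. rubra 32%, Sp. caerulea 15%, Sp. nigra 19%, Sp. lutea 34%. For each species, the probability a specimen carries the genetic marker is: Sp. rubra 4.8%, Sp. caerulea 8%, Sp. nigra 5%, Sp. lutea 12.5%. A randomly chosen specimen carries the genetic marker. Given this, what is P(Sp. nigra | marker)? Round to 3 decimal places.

0.120

Compute prior × likelihood for every hypothesis:
  Sp. rubra: 0.32 × 0.048 = 0.01536
  Sp. caerulea: 0.15 × 0.08 = 0.012
  Sp. nigra: 0.19 × 0.05 = 0.0095
  Sp. lutea: 0.34 × 0.125 = 0.0425
Total = 0.07936.
P(Sp. nigra | evidence) = 0.0095 / 0.07936 ≈ 0.120.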